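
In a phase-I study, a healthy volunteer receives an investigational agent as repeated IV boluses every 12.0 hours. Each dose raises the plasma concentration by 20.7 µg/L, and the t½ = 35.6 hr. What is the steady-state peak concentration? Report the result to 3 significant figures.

k = ln 2 / 35.6 = 0.01947 hr⁻¹
Fraction remaining after one interval: e^(−kτ) = e^(−0.01947 × 12.0) = 0.7916
R = 1 / (1 − 0.7916) = 4.799
Css,max = 20.7 × 4.799 ≈ 99.3 µg/L

99.3 µg/L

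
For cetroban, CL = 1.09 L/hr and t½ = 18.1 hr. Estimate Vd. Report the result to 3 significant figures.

28.5 L

k = ln 2 / t½ = ln 2 / 18.1 = 0.03830 hr⁻¹
V = CL / k = 1.09 / 0.03830 ≈ 28.5 L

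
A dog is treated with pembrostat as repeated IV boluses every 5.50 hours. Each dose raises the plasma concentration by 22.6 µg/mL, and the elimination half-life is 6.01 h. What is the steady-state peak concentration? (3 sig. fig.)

48.1 µg/mL

k = ln 2 / 6.01 = 0.1153 h⁻¹
Fraction remaining after one interval: e^(−kτ) = e^(−0.1153 × 5.50) = 0.5303
R = 1 / (1 − 0.5303) = 2.129
Css,max = 22.6 × 2.129 ≈ 48.1 µg/mL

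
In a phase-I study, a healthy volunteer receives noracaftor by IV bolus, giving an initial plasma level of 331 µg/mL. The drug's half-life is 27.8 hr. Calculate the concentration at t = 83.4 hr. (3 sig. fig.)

41.4 µg/mL

k = ln 2 / 27.8 = 0.02493 hr⁻¹
C(t) = C₀ e^(−kt) = 331 × e^(−0.02493 × 83.4) = 331 × e^(−2.079) = 331 × 0.1250 ≈ 41.4 µg/mL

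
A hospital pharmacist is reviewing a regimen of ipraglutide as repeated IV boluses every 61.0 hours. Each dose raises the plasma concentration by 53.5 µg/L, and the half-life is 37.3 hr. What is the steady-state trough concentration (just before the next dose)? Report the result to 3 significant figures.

k = ln 2 / 37.3 = 0.01858 hr⁻¹
Fraction remaining after one interval: e^(−kτ) = e^(−0.01858 × 61.0) = 0.3219
R = 1 / (1 − 0.3219) = 1.475
Css,max = 53.5 × 1.475 = 78.90 µg/L
Css,min = Css,max × e^(−kτ) = 78.90 × 0.3219 ≈ 25.4 µg/L

25.4 µg/L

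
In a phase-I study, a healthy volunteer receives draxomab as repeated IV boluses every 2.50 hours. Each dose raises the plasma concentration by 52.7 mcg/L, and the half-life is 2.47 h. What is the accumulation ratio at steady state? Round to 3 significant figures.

1.98

k = ln 2 / 2.47 = 0.2806 h⁻¹
Fraction remaining after one interval: e^(−kτ) = e^(−0.2806 × 2.50) = 0.4958
R = 1 / (1 − 0.4958) = 1 / 0.5042 ≈ 1.98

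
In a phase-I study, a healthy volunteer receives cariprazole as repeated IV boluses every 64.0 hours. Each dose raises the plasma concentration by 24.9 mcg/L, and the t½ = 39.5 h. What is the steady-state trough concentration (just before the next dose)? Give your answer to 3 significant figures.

12.0 mcg/L

k = ln 2 / 39.5 = 0.01755 h⁻¹
Fraction remaining after one interval: e^(−kτ) = e^(−0.01755 × 64.0) = 0.3253
R = 1 / (1 − 0.3253) = 1.482
Css,max = 24.9 × 1.482 = 36.90 mcg/L
Css,min = Css,max × e^(−kτ) = 36.90 × 0.3253 ≈ 12.0 mcg/L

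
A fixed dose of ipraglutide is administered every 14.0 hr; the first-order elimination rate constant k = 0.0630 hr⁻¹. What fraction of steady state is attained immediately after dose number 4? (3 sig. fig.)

f_n = 1 − e^(−nkτ) = 1 − e^(−4 × 0.06300 × 14.0) = 1 − e^(−3.528) = 1 − 0.02936 ≈ 0.971

0.971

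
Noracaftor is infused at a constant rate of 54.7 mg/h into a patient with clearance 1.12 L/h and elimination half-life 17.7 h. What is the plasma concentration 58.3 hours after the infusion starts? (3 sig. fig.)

43.9 µg/mL

Css = rate / CL = 54.7 / 1.12 = 48.84 µg/mL
k = ln 2 / 17.7 = 0.03916 h⁻¹
C(t) = Css (1 − e^(−kt)) = 48.84 × (1 − e^(−2.283)) = 48.84 × 0.8980 ≈ 43.9 µg/mL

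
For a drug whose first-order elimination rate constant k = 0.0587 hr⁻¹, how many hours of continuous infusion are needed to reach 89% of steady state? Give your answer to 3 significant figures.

37.6 hours

f = 1 − e^(−kt)  ⇒  t = −ln(1 − f) / k
t = −ln(1 − 0.89) / 0.05870 = 2.207 / 0.05870 ≈ 37.6 hours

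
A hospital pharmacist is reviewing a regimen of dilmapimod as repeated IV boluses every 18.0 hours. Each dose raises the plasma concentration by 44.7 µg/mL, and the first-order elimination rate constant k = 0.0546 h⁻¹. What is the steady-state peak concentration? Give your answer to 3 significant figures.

71.4 µg/mL

Fraction remaining after one interval: e^(−kτ) = e^(−0.05460 × 18.0) = 0.3743
R = 1 / (1 − 0.3743) = 1.598
Css,max = 44.7 × 1.598 ≈ 71.4 µg/mL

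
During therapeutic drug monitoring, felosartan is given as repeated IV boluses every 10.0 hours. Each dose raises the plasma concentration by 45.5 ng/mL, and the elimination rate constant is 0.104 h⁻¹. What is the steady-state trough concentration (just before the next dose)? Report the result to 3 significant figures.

24.9 ng/mL

Fraction remaining after one interval: e^(−kτ) = e^(−0.1040 × 10.0) = 0.3535
R = 1 / (1 − 0.3535) = 1.547
Css,max = 45.5 × 1.547 = 70.37 ng/mL
Css,min = Css,max × e^(−kτ) = 70.37 × 0.3535 ≈ 24.9 ng/mL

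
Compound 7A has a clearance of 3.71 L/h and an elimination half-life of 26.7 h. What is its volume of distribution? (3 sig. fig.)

143 L

k = ln 2 / t½ = ln 2 / 26.7 = 0.02596 h⁻¹
V = CL / k = 3.71 / 0.02596 ≈ 143 L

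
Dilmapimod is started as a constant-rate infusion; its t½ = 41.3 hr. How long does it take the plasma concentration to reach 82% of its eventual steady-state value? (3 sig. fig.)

102 hours

k = ln 2 / 41.3 = 0.01678 hr⁻¹
f = 1 − e^(−kt)  ⇒  t = −ln(1 − f) / k
t = −ln(1 − 0.82) / 0.01678 = 1.715 / 0.01678 ≈ 102 hours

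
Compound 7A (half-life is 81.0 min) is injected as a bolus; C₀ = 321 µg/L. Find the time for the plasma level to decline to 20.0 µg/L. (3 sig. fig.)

324 minutes

k = ln 2 / 81.0 = 0.008557 min⁻¹
C(t) = C₀ e^(−kt)  ⇒  t = ln(C₀/C) / k
t = ln(321/20.0) / 0.008557 = 2.776 / 0.008557 ≈ 324 minutes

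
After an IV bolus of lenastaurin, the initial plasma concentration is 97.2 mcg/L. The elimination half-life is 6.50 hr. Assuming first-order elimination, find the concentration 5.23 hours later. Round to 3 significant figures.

55.6 mcg/L

k = ln 2 / 6.50 = 0.1066 hr⁻¹
C(t) = C₀ e^(−kt) = 97.2 × e^(−0.1066 × 5.23) = 97.2 × e^(−0.5577) = 97.2 × 0.5725 ≈ 55.6 mcg/L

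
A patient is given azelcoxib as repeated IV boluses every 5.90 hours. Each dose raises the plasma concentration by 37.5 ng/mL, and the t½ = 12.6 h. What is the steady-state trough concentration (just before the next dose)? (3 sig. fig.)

97.8 ng/mL

k = ln 2 / 12.6 = 0.05501 h⁻¹
Fraction remaining after one interval: e^(−kτ) = e^(−0.05501 × 5.90) = 0.7228
R = 1 / (1 − 0.7228) = 3.608
Css,max = 37.5 × 3.608 = 135.3 ng/mL
Css,min = Css,max × e^(−kτ) = 135.3 × 0.7228 ≈ 97.8 ng/mL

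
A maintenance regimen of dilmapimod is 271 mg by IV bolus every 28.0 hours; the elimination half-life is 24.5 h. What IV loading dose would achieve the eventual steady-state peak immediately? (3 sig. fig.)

495 mg

k = ln 2 / 24.5 = 0.02829 h⁻¹
Accumulation ratio R = 1 / (1 − e^(−kτ)) = 1 / (1 − e^(−0.02829×28.0)) = 1 / (1 − 0.4529) = 1.828
Loading dose = maintenance dose × R = 271 × 1.828 ≈ 495 mg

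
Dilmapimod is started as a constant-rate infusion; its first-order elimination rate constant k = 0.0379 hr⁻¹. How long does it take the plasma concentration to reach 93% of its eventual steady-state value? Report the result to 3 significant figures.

70.2 hours

f = 1 − e^(−kt)  ⇒  t = −ln(1 − f) / k
t = −ln(1 − 0.93) / 0.03790 = 2.659 / 0.03790 ≈ 70.2 hours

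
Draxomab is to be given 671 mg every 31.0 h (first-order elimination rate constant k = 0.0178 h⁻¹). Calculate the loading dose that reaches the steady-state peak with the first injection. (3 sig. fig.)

Accumulation ratio R = 1 / (1 − e^(−kτ)) = 1 / (1 − e^(−0.01780×31.0)) = 1 / (1 − 0.5759) = 2.358
Loading dose = maintenance dose × R = 671 × 2.358 ≈ 1580 mg

1580 mg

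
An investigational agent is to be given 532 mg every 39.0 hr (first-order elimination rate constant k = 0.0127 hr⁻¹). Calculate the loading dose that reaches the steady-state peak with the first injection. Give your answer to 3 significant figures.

1360 mg

Accumulation ratio R = 1 / (1 − e^(−kτ)) = 1 / (1 − e^(−0.01270×39.0)) = 1 / (1 − 0.6094) = 2.560
Loading dose = maintenance dose × R = 532 × 2.560 ≈ 1360 mg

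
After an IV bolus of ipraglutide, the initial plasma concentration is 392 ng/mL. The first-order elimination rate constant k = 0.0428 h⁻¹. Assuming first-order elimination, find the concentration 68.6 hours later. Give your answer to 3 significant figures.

20.8 ng/mL

C(t) = C₀ e^(−kt) = 392 × e^(−0.04280 × 68.6) = 392 × e^(−2.936) = 392 × 0.05307 ≈ 20.8 ng/mL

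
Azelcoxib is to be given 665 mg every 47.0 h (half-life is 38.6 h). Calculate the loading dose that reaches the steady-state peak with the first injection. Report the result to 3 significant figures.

k = ln 2 / 38.6 = 0.01796 h⁻¹
Accumulation ratio R = 1 / (1 − e^(−kτ)) = 1 / (1 − e^(−0.01796×47.0)) = 1 / (1 − 0.4300) = 1.754
Loading dose = maintenance dose × R = 665 × 1.754 ≈ 1170 mg

1170 mg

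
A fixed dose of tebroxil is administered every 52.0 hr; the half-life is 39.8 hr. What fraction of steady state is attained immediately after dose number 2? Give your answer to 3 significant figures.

k = ln 2 / 39.8 = 0.01742 hr⁻¹
f_n = 1 − e^(−nkτ) = 1 − e^(−2 × 0.01742 × 52.0) = 1 − e^(−1.811) = 1 − 0.1635 ≈ 0.837

0.837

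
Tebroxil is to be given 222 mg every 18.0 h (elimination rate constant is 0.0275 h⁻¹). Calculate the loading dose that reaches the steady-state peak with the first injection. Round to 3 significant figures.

569 mg

Accumulation ratio R = 1 / (1 − e^(−kτ)) = 1 / (1 − e^(−0.02750×18.0)) = 1 / (1 − 0.6096) = 2.561
Loading dose = maintenance dose × R = 222 × 2.561 ≈ 569 mg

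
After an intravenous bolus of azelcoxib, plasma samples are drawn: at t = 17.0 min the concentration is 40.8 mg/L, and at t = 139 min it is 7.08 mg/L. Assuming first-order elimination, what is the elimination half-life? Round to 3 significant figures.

48.3 minutes

k = ln(C₁/C₂) / (t₂ − t₁) = ln(40.8/7.08) / (139 − 17.0)
  = 1.751 / 122.0 = 0.01436 min⁻¹
t½ = ln 2 / k = ln 2 / 0.01436 ≈ 48.3 minutes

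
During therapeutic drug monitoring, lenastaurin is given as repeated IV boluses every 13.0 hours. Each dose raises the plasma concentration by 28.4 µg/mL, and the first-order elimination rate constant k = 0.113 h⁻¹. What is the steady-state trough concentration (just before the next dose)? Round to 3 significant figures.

Fraction remaining after one interval: e^(−kτ) = e^(−0.1130 × 13.0) = 0.2302
R = 1 / (1 − 0.2302) = 1.299
Css,max = 28.4 × 1.299 = 36.89 µg/mL
Css,min = Css,max × e^(−kτ) = 36.89 × 0.2302 ≈ 8.49 µg/mL

8.49 µg/mL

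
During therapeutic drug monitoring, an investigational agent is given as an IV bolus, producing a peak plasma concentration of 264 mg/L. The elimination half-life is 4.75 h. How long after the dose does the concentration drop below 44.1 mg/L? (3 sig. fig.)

k = ln 2 / 4.75 = 0.1459 h⁻¹
C(t) = C₀ e^(−kt)  ⇒  t = ln(C₀/C) / k
t = ln(264/44.1) / 0.1459 = 1.789 / 0.1459 ≈ 12.3 hours

12.3 hours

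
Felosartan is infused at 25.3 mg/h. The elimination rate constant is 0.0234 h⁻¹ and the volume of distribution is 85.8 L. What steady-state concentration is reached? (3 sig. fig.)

CL = k · V = 0.0234 × 85.8 = 2.008 L/h
Css = rate / CL = 25.3 / 2.008 ≈ 12.6 µg/mL

12.6 µg/mL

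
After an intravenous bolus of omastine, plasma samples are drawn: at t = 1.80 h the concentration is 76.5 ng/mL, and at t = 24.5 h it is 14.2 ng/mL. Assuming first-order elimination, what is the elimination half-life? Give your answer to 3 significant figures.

k = ln(C₁/C₂) / (t₂ − t₁) = ln(76.5/14.2) / (24.5 − 1.80)
  = 1.684 / 22.70 = 0.07419 h⁻¹
t½ = ln 2 / k = ln 2 / 0.07419 ≈ 9.34 hours

9.34 hours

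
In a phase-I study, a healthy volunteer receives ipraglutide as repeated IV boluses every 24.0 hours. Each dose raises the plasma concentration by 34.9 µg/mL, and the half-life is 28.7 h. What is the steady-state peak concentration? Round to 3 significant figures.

k = ln 2 / 28.7 = 0.02415 h⁻¹
Fraction remaining after one interval: e^(−kτ) = e^(−0.02415 × 24.0) = 0.5601
R = 1 / (1 − 0.5601) = 2.273
Css,max = 34.9 × 2.273 ≈ 79.3 µg/mL

79.3 µg/mL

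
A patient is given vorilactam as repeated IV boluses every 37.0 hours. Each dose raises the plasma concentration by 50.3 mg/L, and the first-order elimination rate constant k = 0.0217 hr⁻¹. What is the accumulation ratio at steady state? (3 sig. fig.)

Fraction remaining after one interval: e^(−kτ) = e^(−0.02170 × 37.0) = 0.4480
R = 1 / (1 − 0.4480) = 1 / 0.5520 ≈ 1.81

1.81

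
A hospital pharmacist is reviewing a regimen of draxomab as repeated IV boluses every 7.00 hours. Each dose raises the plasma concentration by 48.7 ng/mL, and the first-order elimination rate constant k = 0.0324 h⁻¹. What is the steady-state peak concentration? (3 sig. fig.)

240 ng/mL

Fraction remaining after one interval: e^(−kτ) = e^(−0.03240 × 7.00) = 0.7971
R = 1 / (1 − 0.7971) = 4.928
Css,max = 48.7 × 4.928 ≈ 240 ng/mL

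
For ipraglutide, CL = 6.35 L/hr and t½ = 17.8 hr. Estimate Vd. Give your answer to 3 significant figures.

k = ln 2 / t½ = ln 2 / 17.8 = 0.03894 hr⁻¹
V = CL / k = 6.35 / 0.03894 ≈ 163 L

163 L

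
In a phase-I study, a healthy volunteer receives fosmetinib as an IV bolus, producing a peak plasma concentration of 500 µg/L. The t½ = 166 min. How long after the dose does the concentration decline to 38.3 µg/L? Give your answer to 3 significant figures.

615 minutes

k = ln 2 / 166 = 0.004176 min⁻¹
C(t) = C₀ e^(−kt)  ⇒  t = ln(C₀/C) / k
t = ln(500/38.3) / 0.004176 = 2.569 / 0.004176 ≈ 615 minutes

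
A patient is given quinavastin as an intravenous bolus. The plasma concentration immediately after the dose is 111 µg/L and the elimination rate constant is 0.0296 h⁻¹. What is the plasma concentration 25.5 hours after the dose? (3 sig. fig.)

C(t) = C₀ e^(−kt) = 111 × e^(−0.02960 × 25.5) = 111 × e^(−0.7548) = 111 × 0.4701 ≈ 52.2 µg/L

52.2 µg/L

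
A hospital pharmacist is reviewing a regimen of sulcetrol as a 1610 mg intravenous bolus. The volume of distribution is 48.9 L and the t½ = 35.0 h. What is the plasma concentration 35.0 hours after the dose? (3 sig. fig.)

16.5 µg/mL

C₀ = dose / V = 1610 / 48.9 = 32.92 µg/mL
k = ln 2 / 35.0 = 0.01980 h⁻¹
C(t) = C₀ e^(−kt) = 32.92 × e^(−0.01980 × 35.0) = 32.92 × e^(−0.6931) = 32.92 × 0.5000 ≈ 16.5 µg/mL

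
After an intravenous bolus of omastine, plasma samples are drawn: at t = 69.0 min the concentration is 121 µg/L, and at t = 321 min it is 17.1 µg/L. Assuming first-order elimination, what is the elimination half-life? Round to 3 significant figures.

89.3 minutes

k = ln(C₁/C₂) / (t₂ − t₁) = ln(121/17.1) / (321 − 69.0)
  = 1.957 / 252.0 = 0.007765 min⁻¹
t½ = ln 2 / k = ln 2 / 0.007765 ≈ 89.3 minutes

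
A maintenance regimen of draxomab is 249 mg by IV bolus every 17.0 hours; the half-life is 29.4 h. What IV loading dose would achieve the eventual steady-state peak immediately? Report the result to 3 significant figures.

754 mg

k = ln 2 / 29.4 = 0.02358 h⁻¹
Accumulation ratio R = 1 / (1 − e^(−kτ)) = 1 / (1 − e^(−0.02358×17.0)) = 1 / (1 − 0.6698) = 3.028
Loading dose = maintenance dose × R = 249 × 3.028 ≈ 754 mg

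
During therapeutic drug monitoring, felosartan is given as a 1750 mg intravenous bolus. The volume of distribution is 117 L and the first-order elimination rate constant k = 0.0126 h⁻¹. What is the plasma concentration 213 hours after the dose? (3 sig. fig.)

C₀ = dose / V = 1750 / 117 = 14.96 µg/mL
C(t) = C₀ e^(−kt) = 14.96 × e^(−0.01260 × 213) = 14.96 × e^(−2.684) = 14.96 × 0.06830 ≈ 1.02 µg/mL

1.02 µg/mL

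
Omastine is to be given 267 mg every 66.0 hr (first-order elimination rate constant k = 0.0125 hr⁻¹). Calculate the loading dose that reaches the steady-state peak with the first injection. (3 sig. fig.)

475 mg

Accumulation ratio R = 1 / (1 − e^(−kτ)) = 1 / (1 − e^(−0.01250×66.0)) = 1 / (1 − 0.4382) = 1.780
Loading dose = maintenance dose × R = 267 × 1.780 ≈ 475 mg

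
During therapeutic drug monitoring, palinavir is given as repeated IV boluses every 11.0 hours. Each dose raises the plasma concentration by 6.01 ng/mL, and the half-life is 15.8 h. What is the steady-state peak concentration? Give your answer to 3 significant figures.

15.7 ng/mL

k = ln 2 / 15.8 = 0.04387 h⁻¹
Fraction remaining after one interval: e^(−kτ) = e^(−0.04387 × 11.0) = 0.6172
R = 1 / (1 − 0.6172) = 2.612
Css,max = 6.01 × 2.612 ≈ 15.7 ng/mL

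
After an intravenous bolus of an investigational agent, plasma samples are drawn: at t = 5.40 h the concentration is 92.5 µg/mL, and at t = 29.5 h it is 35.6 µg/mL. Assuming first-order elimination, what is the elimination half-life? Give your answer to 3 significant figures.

17.5 hours

k = ln(C₁/C₂) / (t₂ − t₁) = ln(92.5/35.6) / (29.5 − 5.40)
  = 0.9549 / 24.10 = 0.03962 h⁻¹
t½ = ln 2 / k = ln 2 / 0.03962 ≈ 17.5 hours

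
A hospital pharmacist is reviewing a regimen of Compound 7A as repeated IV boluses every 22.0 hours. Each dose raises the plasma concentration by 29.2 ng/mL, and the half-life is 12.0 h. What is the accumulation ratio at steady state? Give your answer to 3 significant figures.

k = ln 2 / 12.0 = 0.05776 h⁻¹
Fraction remaining after one interval: e^(−kτ) = e^(−0.05776 × 22.0) = 0.2806
R = 1 / (1 − 0.2806) = 1 / 0.7194 ≈ 1.39

1.39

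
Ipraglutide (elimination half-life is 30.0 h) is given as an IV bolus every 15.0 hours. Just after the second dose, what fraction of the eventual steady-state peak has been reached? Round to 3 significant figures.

k = ln 2 / 30.0 = 0.02310 h⁻¹
f_n = 1 − e^(−nkτ) = 1 − e^(−2 × 0.02310 × 15.0) = 1 − e^(−0.6931) = 1 − 0.5000 ≈ 0.500

0.500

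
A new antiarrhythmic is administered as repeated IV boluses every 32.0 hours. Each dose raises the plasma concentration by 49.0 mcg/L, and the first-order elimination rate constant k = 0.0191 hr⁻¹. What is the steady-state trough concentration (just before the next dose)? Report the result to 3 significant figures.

58.2 mcg/L

Fraction remaining after one interval: e^(−kτ) = e^(−0.01910 × 32.0) = 0.5427
R = 1 / (1 − 0.5427) = 2.187
Css,max = 49.0 × 2.187 = 107.2 mcg/L
Css,min = Css,max × e^(−kτ) = 107.2 × 0.5427 ≈ 58.2 mcg/L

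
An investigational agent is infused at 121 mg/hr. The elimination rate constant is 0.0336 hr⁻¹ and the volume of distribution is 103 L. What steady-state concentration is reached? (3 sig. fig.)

CL = k · V = 0.0336 × 103 = 3.461 L/hr
Css = rate / CL = 121 / 3.461 ≈ 35.0 mg/L

35.0 mg/L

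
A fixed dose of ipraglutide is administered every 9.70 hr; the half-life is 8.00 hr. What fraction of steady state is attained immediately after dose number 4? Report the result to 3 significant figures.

k = ln 2 / 8.00 = 0.08664 hr⁻¹
f_n = 1 − e^(−nkτ) = 1 − e^(−4 × 0.08664 × 9.70) = 1 − e^(−3.362) = 1 − 0.03467 ≈ 0.965

0.965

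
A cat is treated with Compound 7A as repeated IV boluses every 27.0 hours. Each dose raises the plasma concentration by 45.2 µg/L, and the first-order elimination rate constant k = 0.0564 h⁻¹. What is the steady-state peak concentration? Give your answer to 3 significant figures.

57.8 µg/L

Fraction remaining after one interval: e^(−kτ) = e^(−0.05640 × 27.0) = 0.2181
R = 1 / (1 − 0.2181) = 1.279
Css,max = 45.2 × 1.279 ≈ 57.8 µg/L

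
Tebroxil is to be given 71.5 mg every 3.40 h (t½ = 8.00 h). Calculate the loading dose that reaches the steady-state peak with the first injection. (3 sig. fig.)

280 mg

k = ln 2 / 8.00 = 0.08664 h⁻¹
Accumulation ratio R = 1 / (1 − e^(−kτ)) = 1 / (1 − e^(−0.08664×3.40)) = 1 / (1 − 0.7448) = 3.919
Loading dose = maintenance dose × R = 71.5 × 3.919 ≈ 280 mg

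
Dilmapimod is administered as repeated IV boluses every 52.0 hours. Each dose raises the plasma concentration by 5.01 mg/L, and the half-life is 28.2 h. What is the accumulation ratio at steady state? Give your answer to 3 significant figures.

k = ln 2 / 28.2 = 0.02458 h⁻¹
Fraction remaining after one interval: e^(−kτ) = e^(−0.02458 × 52.0) = 0.2786
R = 1 / (1 − 0.2786) = 1 / 0.7214 ≈ 1.39

1.39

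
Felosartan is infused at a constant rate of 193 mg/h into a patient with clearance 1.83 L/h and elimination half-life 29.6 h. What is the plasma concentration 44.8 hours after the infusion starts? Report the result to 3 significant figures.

Css = rate / CL = 193 / 1.83 = 105.5 mg/L
k = ln 2 / 29.6 = 0.02342 h⁻¹
C(t) = Css (1 − e^(−kt)) = 105.5 × (1 − e^(−1.049)) = 105.5 × 0.6497 ≈ 68.5 mg/L

68.5 mg/L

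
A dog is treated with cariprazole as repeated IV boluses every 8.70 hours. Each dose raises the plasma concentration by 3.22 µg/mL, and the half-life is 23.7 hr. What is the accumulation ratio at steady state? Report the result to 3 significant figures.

4.45

k = ln 2 / 23.7 = 0.02925 hr⁻¹
Fraction remaining after one interval: e^(−kτ) = e^(−0.02925 × 8.70) = 0.7753
R = 1 / (1 − 0.7753) = 1 / 0.2247 ≈ 4.45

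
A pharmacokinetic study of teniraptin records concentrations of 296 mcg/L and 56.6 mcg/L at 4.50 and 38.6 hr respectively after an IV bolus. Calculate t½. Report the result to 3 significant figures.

14.3 hours

k = ln(C₁/C₂) / (t₂ − t₁) = ln(296/56.6) / (38.6 − 4.50)
  = 1.654 / 34.10 = 0.04851 hr⁻¹
t½ = ln 2 / k = ln 2 / 0.04851 ≈ 14.3 hours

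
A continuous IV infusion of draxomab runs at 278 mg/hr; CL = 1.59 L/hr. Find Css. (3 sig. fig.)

Css = infusion rate / CL = 278 / 1.59 ≈ 175 µg/mL

175 µg/mL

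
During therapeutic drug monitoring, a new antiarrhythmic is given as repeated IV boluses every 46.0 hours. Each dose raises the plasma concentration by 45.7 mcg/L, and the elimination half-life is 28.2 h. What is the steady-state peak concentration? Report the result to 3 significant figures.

k = ln 2 / 28.2 = 0.02458 h⁻¹
Fraction remaining after one interval: e^(−kτ) = e^(−0.02458 × 46.0) = 0.3228
R = 1 / (1 − 0.3228) = 1.477
Css,max = 45.7 × 1.477 ≈ 67.5 mcg/L

67.5 mcg/L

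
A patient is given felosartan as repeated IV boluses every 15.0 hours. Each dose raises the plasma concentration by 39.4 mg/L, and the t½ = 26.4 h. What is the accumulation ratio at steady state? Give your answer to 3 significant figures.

3.07

k = ln 2 / 26.4 = 0.02626 h⁻¹
Fraction remaining after one interval: e^(−kτ) = e^(−0.02626 × 15.0) = 0.6745
R = 1 / (1 − 0.6745) = 1 / 0.3255 ≈ 3.07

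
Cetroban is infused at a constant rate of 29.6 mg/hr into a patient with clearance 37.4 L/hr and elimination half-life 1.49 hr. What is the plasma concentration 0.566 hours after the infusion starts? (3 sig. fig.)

0.183 mg/L

Css = rate / CL = 29.6 / 37.4 = 0.7914 mg/L
k = ln 2 / 1.49 = 0.4652 hr⁻¹
C(t) = Css (1 − e^(−kt)) = 0.7914 × (1 − e^(−0.2633)) = 0.7914 × 0.2315 ≈ 0.183 mg/L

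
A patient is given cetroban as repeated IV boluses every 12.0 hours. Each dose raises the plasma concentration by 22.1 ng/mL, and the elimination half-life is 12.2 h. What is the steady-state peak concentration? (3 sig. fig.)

44.7 ng/mL

k = ln 2 / 12.2 = 0.05682 h⁻¹
Fraction remaining after one interval: e^(−kτ) = e^(−0.05682 × 12.0) = 0.5057
R = 1 / (1 − 0.5057) = 2.023
Css,max = 22.1 × 2.023 ≈ 44.7 ng/mL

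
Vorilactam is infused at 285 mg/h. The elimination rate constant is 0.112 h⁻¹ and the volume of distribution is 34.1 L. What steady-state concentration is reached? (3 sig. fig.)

CL = k · V = 0.112 × 34.1 = 3.819 L/h
Css = rate / CL = 285 / 3.819 ≈ 74.6 µg/mL

74.6 µg/mL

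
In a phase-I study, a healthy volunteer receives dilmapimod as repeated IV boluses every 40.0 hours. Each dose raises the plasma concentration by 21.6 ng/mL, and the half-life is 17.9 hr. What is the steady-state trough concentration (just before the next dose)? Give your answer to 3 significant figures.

5.83 ng/mL

k = ln 2 / 17.9 = 0.03872 hr⁻¹
Fraction remaining after one interval: e^(−kτ) = e^(−0.03872 × 40.0) = 0.2125
R = 1 / (1 − 0.2125) = 1.270
Css,max = 21.6 × 1.270 = 27.43 ng/mL
Css,min = Css,max × e^(−kτ) = 27.43 × 0.2125 ≈ 5.83 ng/mL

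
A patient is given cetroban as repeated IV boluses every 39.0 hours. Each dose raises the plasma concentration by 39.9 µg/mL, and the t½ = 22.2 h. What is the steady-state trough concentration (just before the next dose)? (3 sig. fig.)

k = ln 2 / 22.2 = 0.03122 h⁻¹
Fraction remaining after one interval: e^(−kτ) = e^(−0.03122 × 39.0) = 0.2959
R = 1 / (1 − 0.2959) = 1.420
Css,max = 39.9 × 1.420 = 56.67 µg/mL
Css,min = Css,max × e^(−kτ) = 56.67 × 0.2959 ≈ 16.8 µg/mL

16.8 µg/mL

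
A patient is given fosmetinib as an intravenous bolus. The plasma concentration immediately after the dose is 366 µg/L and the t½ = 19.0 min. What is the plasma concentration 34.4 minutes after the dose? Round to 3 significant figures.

104 µg/L

k = ln 2 / 19.0 = 0.03648 min⁻¹
C(t) = C₀ e^(−kt) = 366 × e^(−0.03648 × 34.4) = 366 × e^(−1.255) = 366 × 0.2851 ≈ 104 µg/L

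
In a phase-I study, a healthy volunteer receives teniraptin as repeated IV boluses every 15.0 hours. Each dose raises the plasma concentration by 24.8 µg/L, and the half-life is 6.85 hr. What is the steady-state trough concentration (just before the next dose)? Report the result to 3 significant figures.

6.96 µg/L

k = ln 2 / 6.85 = 0.1012 hr⁻¹
Fraction remaining after one interval: e^(−kτ) = e^(−0.1012 × 15.0) = 0.2192
R = 1 / (1 − 0.2192) = 1.281
Css,max = 24.8 × 1.281 = 31.76 µg/L
Css,min = Css,max × e^(−kτ) = 31.76 × 0.2192 ≈ 6.96 µg/L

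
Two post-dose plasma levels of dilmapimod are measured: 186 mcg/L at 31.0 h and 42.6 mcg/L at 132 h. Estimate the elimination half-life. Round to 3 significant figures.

47.5 hours

k = ln(C₁/C₂) / (t₂ − t₁) = ln(186/42.6) / (132 − 31.0)
  = 1.474 / 101.0 = 0.01459 h⁻¹
t½ = ln 2 / k = ln 2 / 0.01459 ≈ 47.5 hours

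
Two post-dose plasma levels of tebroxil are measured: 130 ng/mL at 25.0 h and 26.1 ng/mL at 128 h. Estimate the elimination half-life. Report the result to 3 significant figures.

k = ln(C₁/C₂) / (t₂ − t₁) = ln(130/26.1) / (128 − 25.0)
  = 1.606 / 103.0 = 0.01559 h⁻¹
t½ = ln 2 / k = ln 2 / 0.01559 ≈ 44.5 hours

44.5 hours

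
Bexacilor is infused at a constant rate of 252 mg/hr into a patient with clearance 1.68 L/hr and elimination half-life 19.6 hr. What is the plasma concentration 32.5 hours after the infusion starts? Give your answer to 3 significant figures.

102 µg/mL

Css = rate / CL = 252 / 1.68 = 150.0 µg/mL
k = ln 2 / 19.6 = 0.03536 hr⁻¹
C(t) = Css (1 − e^(−kt)) = 150.0 × (1 − e^(−1.149)) = 150.0 × 0.6832 ≈ 102 µg/mL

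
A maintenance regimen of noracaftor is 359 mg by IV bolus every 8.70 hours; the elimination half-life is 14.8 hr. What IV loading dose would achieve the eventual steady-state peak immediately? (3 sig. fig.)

k = ln 2 / 14.8 = 0.04683 hr⁻¹
Accumulation ratio R = 1 / (1 − e^(−kτ)) = 1 / (1 − e^(−0.04683×8.70)) = 1 / (1 − 0.6653) = 2.988
Loading dose = maintenance dose × R = 359 × 2.988 ≈ 1070 mg

1070 mg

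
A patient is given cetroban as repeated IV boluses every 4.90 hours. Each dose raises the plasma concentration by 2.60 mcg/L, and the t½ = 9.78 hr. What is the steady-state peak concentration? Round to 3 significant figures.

8.86 mcg/L

k = ln 2 / 9.78 = 0.07087 hr⁻¹
Fraction remaining after one interval: e^(−kτ) = e^(−0.07087 × 4.90) = 0.7066
R = 1 / (1 − 0.7066) = 3.408
Css,max = 2.60 × 3.408 ≈ 8.86 mcg/L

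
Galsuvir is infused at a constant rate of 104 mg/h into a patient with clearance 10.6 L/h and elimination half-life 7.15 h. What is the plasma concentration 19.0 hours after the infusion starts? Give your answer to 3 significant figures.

8.26 mg/L

Css = rate / CL = 104 / 10.6 = 9.811 mg/L
k = ln 2 / 7.15 = 0.09694 h⁻¹
C(t) = Css (1 − e^(−kt)) = 9.811 × (1 − e^(−1.842)) = 9.811 × 0.8415 ≈ 8.26 mg/L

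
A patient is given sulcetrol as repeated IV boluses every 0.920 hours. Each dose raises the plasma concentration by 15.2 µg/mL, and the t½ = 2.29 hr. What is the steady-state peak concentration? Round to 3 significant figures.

62.5 µg/mL

k = ln 2 / 2.29 = 0.3027 hr⁻¹
Fraction remaining after one interval: e^(−kτ) = e^(−0.3027 × 0.920) = 0.7569
R = 1 / (1 − 0.7569) = 4.114
Css,max = 15.2 × 4.114 ≈ 62.5 µg/mL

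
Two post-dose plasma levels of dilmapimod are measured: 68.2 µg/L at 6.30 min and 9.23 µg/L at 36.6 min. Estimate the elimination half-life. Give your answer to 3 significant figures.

k = ln(C₁/C₂) / (t₂ − t₁) = ln(68.2/9.23) / (36.6 − 6.30)
  = 2.000 / 30.30 = 0.06601 min⁻¹
t½ = ln 2 / k = ln 2 / 0.06601 ≈ 10.5 minutes

10.5 minutes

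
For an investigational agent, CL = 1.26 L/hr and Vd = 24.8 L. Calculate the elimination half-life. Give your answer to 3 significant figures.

13.6 hours

k = CL / V = 1.26 / 24.8 = 0.05081 hr⁻¹
t½ = ln 2 / k = ln 2 / 0.05081 ≈ 13.6 hours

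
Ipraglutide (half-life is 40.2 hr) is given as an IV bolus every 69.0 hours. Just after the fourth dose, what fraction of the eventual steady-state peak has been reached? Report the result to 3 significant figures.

k = ln 2 / 40.2 = 0.01724 hr⁻¹
f_n = 1 − e^(−nkτ) = 1 − e^(−4 × 0.01724 × 69.0) = 1 − e^(−4.759) = 1 − 0.008575 ≈ 0.991

0.991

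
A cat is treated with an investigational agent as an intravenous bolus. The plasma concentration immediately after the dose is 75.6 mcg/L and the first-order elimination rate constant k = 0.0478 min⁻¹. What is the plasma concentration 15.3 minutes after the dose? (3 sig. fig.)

36.4 mcg/L

C(t) = C₀ e^(−kt) = 75.6 × e^(−0.04780 × 15.3) = 75.6 × e^(−0.7313) = 75.6 × 0.4813 ≈ 36.4 mcg/L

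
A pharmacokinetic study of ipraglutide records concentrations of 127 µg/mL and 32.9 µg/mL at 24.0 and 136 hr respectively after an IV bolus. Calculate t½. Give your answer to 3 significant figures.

57.5 hours

k = ln(C₁/C₂) / (t₂ − t₁) = ln(127/32.9) / (136 − 24.0)
  = 1.351 / 112.0 = 0.01206 hr⁻¹
t½ = ln 2 / k = ln 2 / 0.01206 ≈ 57.5 hours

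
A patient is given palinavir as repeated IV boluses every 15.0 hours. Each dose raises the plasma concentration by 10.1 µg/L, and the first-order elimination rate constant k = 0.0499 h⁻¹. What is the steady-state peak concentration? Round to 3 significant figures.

19.2 µg/L

Fraction remaining after one interval: e^(−kτ) = e^(−0.04990 × 15.0) = 0.4731
R = 1 / (1 − 0.4731) = 1.898
Css,max = 10.1 × 1.898 ≈ 19.2 µg/L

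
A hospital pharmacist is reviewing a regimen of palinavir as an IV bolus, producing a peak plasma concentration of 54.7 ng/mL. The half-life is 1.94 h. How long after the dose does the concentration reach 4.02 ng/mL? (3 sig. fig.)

7.31 hours

k = ln 2 / 1.94 = 0.3573 h⁻¹
C(t) = C₀ e^(−kt)  ⇒  t = ln(C₀/C) / k
t = ln(54.7/4.02) / 0.3573 = 2.611 / 0.3573 ≈ 7.31 hours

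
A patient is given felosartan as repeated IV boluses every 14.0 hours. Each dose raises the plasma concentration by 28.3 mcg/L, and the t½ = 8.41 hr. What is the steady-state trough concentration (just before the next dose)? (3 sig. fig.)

k = ln 2 / 8.41 = 0.08242 hr⁻¹
Fraction remaining after one interval: e^(−kτ) = e^(−0.08242 × 14.0) = 0.3154
R = 1 / (1 − 0.3154) = 1.461
Css,max = 28.3 × 1.461 = 41.34 mcg/L
Css,min = Css,max × e^(−kτ) = 41.34 × 0.3154 ≈ 13.0 mcg/L

13.0 mcg/L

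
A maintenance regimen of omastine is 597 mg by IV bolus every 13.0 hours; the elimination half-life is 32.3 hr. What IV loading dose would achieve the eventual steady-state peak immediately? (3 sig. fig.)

2450 mg

k = ln 2 / 32.3 = 0.02146 hr⁻¹
Accumulation ratio R = 1 / (1 − e^(−kτ)) = 1 / (1 − e^(−0.02146×13.0)) = 1 / (1 − 0.7566) = 4.108
Loading dose = maintenance dose × R = 597 × 4.108 ≈ 2450 mg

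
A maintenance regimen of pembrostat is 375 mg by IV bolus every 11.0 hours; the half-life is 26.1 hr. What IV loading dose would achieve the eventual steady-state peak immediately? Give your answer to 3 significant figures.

1480 mg

k = ln 2 / 26.1 = 0.02656 hr⁻¹
Accumulation ratio R = 1 / (1 − e^(−kτ)) = 1 / (1 − e^(−0.02656×11.0)) = 1 / (1 − 0.7467) = 3.947
Loading dose = maintenance dose × R = 375 × 3.947 ≈ 1480 mg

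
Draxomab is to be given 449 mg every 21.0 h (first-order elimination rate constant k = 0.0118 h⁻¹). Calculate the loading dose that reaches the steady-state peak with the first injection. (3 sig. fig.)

2050 mg

Accumulation ratio R = 1 / (1 − e^(−kτ)) = 1 / (1 − e^(−0.01180×21.0)) = 1 / (1 − 0.7805) = 4.556
Loading dose = maintenance dose × R = 449 × 4.556 ≈ 2050 mg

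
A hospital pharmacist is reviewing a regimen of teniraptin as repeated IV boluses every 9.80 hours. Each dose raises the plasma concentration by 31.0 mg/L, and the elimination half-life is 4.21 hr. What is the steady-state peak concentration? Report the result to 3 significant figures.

k = ln 2 / 4.21 = 0.1646 hr⁻¹
Fraction remaining after one interval: e^(−kτ) = e^(−0.1646 × 9.80) = 0.1992
R = 1 / (1 − 0.1992) = 1.249
Css,max = 31.0 × 1.249 ≈ 38.7 mg/L

38.7 mg/L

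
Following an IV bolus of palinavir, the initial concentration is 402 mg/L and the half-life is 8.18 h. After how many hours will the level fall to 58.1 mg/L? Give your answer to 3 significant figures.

k = ln 2 / 8.18 = 0.08474 h⁻¹
C(t) = C₀ e^(−kt)  ⇒  t = ln(C₀/C) / k
t = ln(402/58.1) / 0.08474 = 1.934 / 0.08474 ≈ 22.8 hours

22.8 hours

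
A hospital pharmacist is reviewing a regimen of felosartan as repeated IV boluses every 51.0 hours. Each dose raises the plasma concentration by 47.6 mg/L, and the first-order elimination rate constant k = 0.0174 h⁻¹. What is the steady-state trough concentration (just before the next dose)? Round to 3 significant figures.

Fraction remaining after one interval: e^(−kτ) = e^(−0.01740 × 51.0) = 0.4117
R = 1 / (1 − 0.4117) = 1.700
Css,max = 47.6 × 1.700 = 80.91 mg/L
Css,min = Css,max × e^(−kτ) = 80.91 × 0.4117 ≈ 33.3 mg/L

33.3 mg/L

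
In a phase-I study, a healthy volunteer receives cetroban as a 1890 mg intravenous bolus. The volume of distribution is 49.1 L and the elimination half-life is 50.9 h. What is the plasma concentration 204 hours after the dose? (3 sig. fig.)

2.39 mg/L

C₀ = dose / V = 1890 / 49.1 = 38.49 mg/L
k = ln 2 / 50.9 = 0.01362 h⁻¹
C(t) = C₀ e^(−kt) = 38.49 × e^(−0.01362 × 204) = 38.49 × e^(−2.778) = 38.49 × 0.06216 ≈ 2.39 mg/L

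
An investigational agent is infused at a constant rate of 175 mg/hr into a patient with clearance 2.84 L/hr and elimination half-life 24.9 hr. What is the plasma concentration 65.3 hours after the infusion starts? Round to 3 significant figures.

51.6 µg/mL

Css = rate / CL = 175 / 2.84 = 61.62 µg/mL
k = ln 2 / 24.9 = 0.02784 hr⁻¹
C(t) = Css (1 − e^(−kt)) = 61.62 × (1 − e^(−1.818)) = 61.62 × 0.8376 ≈ 51.6 µg/mL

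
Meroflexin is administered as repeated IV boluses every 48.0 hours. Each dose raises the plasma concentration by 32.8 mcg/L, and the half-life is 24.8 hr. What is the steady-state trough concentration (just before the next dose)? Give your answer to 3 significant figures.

11.6 mcg/L

k = ln 2 / 24.8 = 0.02795 hr⁻¹
Fraction remaining after one interval: e^(−kτ) = e^(−0.02795 × 48.0) = 0.2614
R = 1 / (1 − 0.2614) = 1.354
Css,max = 32.8 × 1.354 = 44.41 mcg/L
Css,min = Css,max × e^(−kτ) = 44.41 × 0.2614 ≈ 11.6 mcg/L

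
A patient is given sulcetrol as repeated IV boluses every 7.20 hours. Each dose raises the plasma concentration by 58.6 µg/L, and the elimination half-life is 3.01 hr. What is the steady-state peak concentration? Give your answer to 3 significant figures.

k = ln 2 / 3.01 = 0.2303 hr⁻¹
Fraction remaining after one interval: e^(−kτ) = e^(−0.2303 × 7.20) = 0.1905
R = 1 / (1 − 0.1905) = 1.235
Css,max = 58.6 × 1.235 ≈ 72.4 µg/L

72.4 µg/L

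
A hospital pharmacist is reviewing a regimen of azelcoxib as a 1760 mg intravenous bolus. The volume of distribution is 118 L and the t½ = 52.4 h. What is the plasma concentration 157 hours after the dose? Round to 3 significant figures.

C₀ = dose / V = 1760 / 118 = 14.92 µg/mL
k = ln 2 / 52.4 = 0.01323 h⁻¹
C(t) = C₀ e^(−kt) = 14.92 × e^(−0.01323 × 157) = 14.92 × e^(−2.077) = 14.92 × 0.1253 ≈ 1.87 µg/mL

1.87 µg/mL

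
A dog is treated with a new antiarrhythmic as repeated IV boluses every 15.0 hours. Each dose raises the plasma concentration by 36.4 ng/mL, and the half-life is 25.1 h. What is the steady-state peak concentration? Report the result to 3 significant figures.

107 ng/mL

k = ln 2 / 25.1 = 0.02762 h⁻¹
Fraction remaining after one interval: e^(−kτ) = e^(−0.02762 × 15.0) = 0.6608
R = 1 / (1 − 0.6608) = 2.949
Css,max = 36.4 × 2.949 ≈ 107 ng/mL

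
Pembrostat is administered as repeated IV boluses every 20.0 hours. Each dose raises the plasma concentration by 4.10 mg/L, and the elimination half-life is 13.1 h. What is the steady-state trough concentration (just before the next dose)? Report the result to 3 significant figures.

2.18 mg/L

k = ln 2 / 13.1 = 0.05291 h⁻¹
Fraction remaining after one interval: e^(−kτ) = e^(−0.05291 × 20.0) = 0.3471
R = 1 / (1 − 0.3471) = 1.532
Css,max = 4.10 × 1.532 = 6.279 mg/L
Css,min = Css,max × e^(−kτ) = 6.279 × 0.3471 ≈ 2.18 mg/L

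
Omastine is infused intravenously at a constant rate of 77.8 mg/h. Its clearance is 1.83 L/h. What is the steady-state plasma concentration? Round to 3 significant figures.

42.5 mg/L

Css = infusion rate / CL = 77.8 / 1.83 ≈ 42.5 mg/L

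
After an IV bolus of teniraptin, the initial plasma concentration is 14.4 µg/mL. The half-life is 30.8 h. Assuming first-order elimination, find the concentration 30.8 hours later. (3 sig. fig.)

k = ln 2 / 30.8 = 0.02250 h⁻¹
C(t) = C₀ e^(−kt) = 14.4 × e^(−0.02250 × 30.8) = 14.4 × e^(−0.6931) = 14.4 × 0.5000 ≈ 7.20 µg/mL

7.20 µg/mL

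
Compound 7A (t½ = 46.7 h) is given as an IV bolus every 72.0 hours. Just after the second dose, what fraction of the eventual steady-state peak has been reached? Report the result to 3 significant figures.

0.882

k = ln 2 / 46.7 = 0.01484 h⁻¹
f_n = 1 − e^(−nkτ) = 1 − e^(−2 × 0.01484 × 72.0) = 1 − e^(−2.137) = 1 − 0.1180 ≈ 0.882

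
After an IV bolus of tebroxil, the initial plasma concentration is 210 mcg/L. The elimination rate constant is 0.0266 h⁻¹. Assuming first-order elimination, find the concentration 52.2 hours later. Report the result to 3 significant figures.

C(t) = C₀ e^(−kt) = 210 × e^(−0.02660 × 52.2) = 210 × e^(−1.389) = 210 × 0.2494 ≈ 52.4 mcg/L

52.4 mcg/L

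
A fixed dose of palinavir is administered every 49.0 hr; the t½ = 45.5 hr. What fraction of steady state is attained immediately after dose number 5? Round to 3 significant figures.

0.976

k = ln 2 / 45.5 = 0.01523 hr⁻¹
f_n = 1 − e^(−nkτ) = 1 − e^(−5 × 0.01523 × 49.0) = 1 − e^(−3.732) = 1 − 0.02394 ≈ 0.976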